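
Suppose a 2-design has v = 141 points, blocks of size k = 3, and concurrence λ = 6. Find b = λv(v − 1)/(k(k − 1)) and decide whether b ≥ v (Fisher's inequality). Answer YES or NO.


b = λv(v − 1)/(k(k − 1)) = 6·141·140/(3·2) = 118440/6 = 19740.
Compare with v = 141: b ≥ v, so Fisher's inequality holds.

YES


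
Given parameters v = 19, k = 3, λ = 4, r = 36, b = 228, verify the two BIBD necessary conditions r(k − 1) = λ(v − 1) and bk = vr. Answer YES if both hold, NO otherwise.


Condition (i): r(k − 1) = 36·2 = 72; λ(v − 1) = 4·18 = 72. Match? YES.
Condition (ii): bk = 228·3 = 684; vr = 19·36 = 684. Match? YES.
Both conditions hold? YES.

YES


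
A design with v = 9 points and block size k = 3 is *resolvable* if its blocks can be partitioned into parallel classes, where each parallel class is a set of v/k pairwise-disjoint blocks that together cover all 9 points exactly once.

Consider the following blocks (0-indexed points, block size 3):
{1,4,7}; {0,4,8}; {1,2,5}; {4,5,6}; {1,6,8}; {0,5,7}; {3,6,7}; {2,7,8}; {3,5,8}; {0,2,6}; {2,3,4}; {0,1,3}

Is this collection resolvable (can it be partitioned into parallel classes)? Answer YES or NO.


v = 9, block size k = 3, number of blocks = 12.
For resolvability, blocks must partition into parallel classes of size v/k = 3.
Total blocks must therefore be a multiple of 3: 12 = 3·4 + 0 ⇒ divisible ✓.
Greedy packing gives 4 candidate class(es). Each should be a full parallel class (size 3, covers all 9 points).
  Class 1 (3 blocks): {1,4,7}; {3,5,8}; {0,2,6}. Points covered: [0, 1, 2, 3, 4, 5, 6, 7, 8].
  Class 2 (3 blocks): {0,4,8}; {1,2,5}; {3,6,7}. Points covered: [0, 1, 2, 3, 4, 5, 6, 7, 8].
  Class 3 (3 blocks): {4,5,6}; {2,7,8}; {0,1,3}. Points covered: [0, 1, 2, 3, 4, 5, 6, 7, 8].
  Class 4 (3 blocks): {1,6,8}; {0,5,7}; {2,3,4}. Points covered: [0, 1, 2, 3, 4, 5, 6, 7, 8].
All classes full (size 3)? YES. All classes cover every point? YES.
Resolvable? YES.

YES


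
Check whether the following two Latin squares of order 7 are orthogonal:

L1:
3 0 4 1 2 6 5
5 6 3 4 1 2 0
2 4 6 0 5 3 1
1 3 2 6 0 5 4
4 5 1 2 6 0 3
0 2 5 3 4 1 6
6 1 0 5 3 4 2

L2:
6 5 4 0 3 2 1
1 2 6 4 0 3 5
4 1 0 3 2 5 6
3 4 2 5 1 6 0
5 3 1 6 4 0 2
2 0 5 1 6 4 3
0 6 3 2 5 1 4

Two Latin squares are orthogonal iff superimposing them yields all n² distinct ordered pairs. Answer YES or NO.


Form the n² = 49 superimposed pairs (L1[i][j], L2[i][j]), row by row (rows and columns indexed from 0):
row 0: (3,6) (0,5) (4,4) (1,0) (2,3) (6,2) (5,1)
row 1: (5,1) (6,2) (3,6) (4,4) (1,0) (2,3) (0,5)
row 2: (2,4) (4,1) (6,0) (0,3) (5,2) (3,5) (1,6)
row 3: (1,3) (3,4) (2,2) (6,5) (0,1) (5,6) (4,0)
row 4: (4,5) (5,3) (1,1) (2,6) (6,4) (0,0) (3,2)
row 5: (0,2) (2,0) (5,5) (3,1) (4,6) (1,4) (6,3)
row 6: (6,0) (1,6) (0,3) (5,2) (3,5) (4,1) (2,4)
Orthogonality requires all 49 pairs distinct.
But the pair (5,1) repeats: cell (0,6) has L1 = 5, L2 = 1, and cell (1,0) has L1 = 5, L2 = 1.
A repeated pair means some other pair never occurs (only 35 distinct pairs out of 49), so the squares are not orthogonal.
Conclusion: NO.

NO


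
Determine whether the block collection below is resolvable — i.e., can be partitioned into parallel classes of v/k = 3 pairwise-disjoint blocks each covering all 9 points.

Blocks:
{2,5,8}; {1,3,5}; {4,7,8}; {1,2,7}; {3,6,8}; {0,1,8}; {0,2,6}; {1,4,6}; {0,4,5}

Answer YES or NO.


v = 9, block size k = 3, number of blocks = 9.
For resolvability, blocks must partition into parallel classes of size v/k = 3.
Total blocks must therefore be a multiple of 3: 9 = 3·3 + 0 ⇒ divisible ✓.
Consider block {2,5,8}. The only other block(s) in the collection disjoint from it are {1,4,6} — just 1 block(s). Any parallel class containing {2,5,8} would need 2 other blocks each disjoint from it, so no parallel class of size 3 can contain {2,5,8}.
Since every block must belong to some parallel class in a resolution, the collection cannot be partitioned into parallel classes.
Resolvable? NO.

NO


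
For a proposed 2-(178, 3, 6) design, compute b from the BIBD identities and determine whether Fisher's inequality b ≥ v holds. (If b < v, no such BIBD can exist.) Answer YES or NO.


b = λv(v − 1)/(k(k − 1)) = 6·178·177/(3·2) = 189036/6 = 31506.
Compare with v = 178: b ≥ v, so Fisher's inequality holds.

YES


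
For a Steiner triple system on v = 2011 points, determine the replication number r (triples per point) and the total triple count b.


An STS(v) is a 2-(v, 3, 1) BIBD: block size k = 3, λ = 1.
Replication: r(k − 1) = λ(v − 1) ⇒ r·2 = 2011 − 1 = 2010 ⇒ r = 1005.
Block count: bk = vr ⇒ b·3 = 2011·1005 = 2021055 ⇒ b = 673685.
(Check via b = v(v − 1)/6 = 2011·2010/6 = 4042110/6 = 673685.)

r = 1005, b = 673685.


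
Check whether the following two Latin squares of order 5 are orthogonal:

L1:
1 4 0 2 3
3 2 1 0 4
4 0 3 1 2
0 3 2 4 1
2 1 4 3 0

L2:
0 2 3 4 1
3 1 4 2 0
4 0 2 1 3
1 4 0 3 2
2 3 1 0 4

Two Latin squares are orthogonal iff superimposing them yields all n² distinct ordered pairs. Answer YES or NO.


Form the n² = 25 superimposed pairs (L1[i][j], L2[i][j]), row by row (rows and columns indexed from 0):
row 0: (1,0) (4,2) (0,3) (2,4) (3,1)
row 1: (3,3) (2,1) (1,4) (0,2) (4,0)
row 2: (4,4) (0,0) (3,2) (1,1) (2,3)
row 3: (0,1) (3,4) (2,0) (4,3) (1,2)
row 4: (2,2) (1,3) (4,1) (3,0) (0,4)
Orthogonality requires all 25 pairs distinct.
Check by first coordinate: for each symbol s of L1, list the L2 entries in the n cells where L1 = s; they must all differ.
  L1 = 0: L2 entries (in reading order) 3, 2, 0, 1, 4 — all 5 distinct ✓
  L1 = 1: L2 entries (in reading order) 0, 4, 1, 2, 3 — all 5 distinct ✓
  L1 = 2: L2 entries (in reading order) 4, 1, 3, 0, 2 — all 5 distinct ✓
  L1 = 3: L2 entries (in reading order) 1, 3, 2, 4, 0 — all 5 distinct ✓
  L1 = 4: L2 entries (in reading order) 2, 0, 4, 3, 1 — all 5 distinct ✓
Every symbol of L1 meets every symbol of L2 exactly once, so all 25 pairs are distinct (25 of 25).
Conclusion: YES.

YES


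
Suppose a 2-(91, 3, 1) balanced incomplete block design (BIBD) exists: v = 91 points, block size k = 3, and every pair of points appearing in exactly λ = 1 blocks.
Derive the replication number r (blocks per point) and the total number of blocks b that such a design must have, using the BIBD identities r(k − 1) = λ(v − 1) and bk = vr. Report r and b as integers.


Any 2-(v, k, λ) BIBD satisfies two necessary conditions:
  (i)  Each point sits in r blocks, and counting incidences through any fixed point gives r(k − 1) = λ(v − 1), so r = λ(v − 1)/(k − 1).
  (ii) Total incidences bk = vr, so b = vr/k.
Step 1: r = λ(v − 1)/(k − 1) = 1·(91 − 1)/(3 − 1) = 1·90/2 = 90/2 = 45.
Step 2: b = vr/k = 91·45/3 = 4095/3 = 1365.
Check integrality: r = 45 ∈ Z ✓, b = 1365 ∈ Z ✓.
(These identities are necessary conditions: they determine r and b for any design with these parameters, but do not by themselves prove that one exists.)

r = 45, b = 1365.


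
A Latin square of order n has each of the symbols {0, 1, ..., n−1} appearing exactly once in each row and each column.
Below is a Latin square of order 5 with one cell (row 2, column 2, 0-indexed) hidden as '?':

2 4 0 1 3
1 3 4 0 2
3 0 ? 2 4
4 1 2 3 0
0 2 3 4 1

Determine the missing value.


Row 2 contains symbols [0, 2, 3, 4] — missing [1].
Column 2 contains symbols [0, 2, 3, 4] — missing [1].
The missing symbol must appear in both missing sets; intersection = [1].
Therefore the hidden value is 1.

Missing value = 1.


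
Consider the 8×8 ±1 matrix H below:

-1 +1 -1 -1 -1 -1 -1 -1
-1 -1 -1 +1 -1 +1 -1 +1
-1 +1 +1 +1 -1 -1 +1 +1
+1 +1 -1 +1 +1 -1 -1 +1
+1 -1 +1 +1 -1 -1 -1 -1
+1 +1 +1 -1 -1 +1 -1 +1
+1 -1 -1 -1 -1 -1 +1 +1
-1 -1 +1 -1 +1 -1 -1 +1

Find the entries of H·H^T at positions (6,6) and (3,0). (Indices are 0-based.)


Row 0 of H: [-1, 1, -1, -1, -1, -1, -1, -1].
Row 3 of H: [1, 1, -1, 1, 1, -1, -1, 1].
Row 6 of H: [1, -1, -1, -1, -1, -1, 1, 1].
(H·H^T)[6][6] = Σ_j H[6][j]·H[6][j] = (1)² + (-1)² + (-1)² + (-1)² + (-1)² + (-1)² + (1)² + (1)² = 1 + 1 + 1 + 1 + 1 + 1 + 1 + 1 = 8.
(H·H^T)[3][0] = Σ_j H[3][j]·H[0][j] = (1)·(-1) + (1)·(1) + (-1)·(-1) + (1)·(-1) + (1)·(-1) + (-1)·(-1) + (-1)·(-1) + (1)·(-1) = -1 + 1 + 1 + -1 + -1 + 1 + 1 + -1 = 0.
So rows 3 and 0 are orthogonal; the diagonal entry equals n = 8.

(6,6) entry = 8; (3,0) entry = 0.


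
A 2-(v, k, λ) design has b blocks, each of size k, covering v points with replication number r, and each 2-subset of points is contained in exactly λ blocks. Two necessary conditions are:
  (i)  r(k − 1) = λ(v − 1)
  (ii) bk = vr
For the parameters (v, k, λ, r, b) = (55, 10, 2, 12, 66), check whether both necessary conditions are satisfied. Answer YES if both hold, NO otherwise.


Condition (i): r(k − 1) = 12·9 = 108; λ(v − 1) = 2·54 = 108. Match? YES.
Condition (ii): bk = 66·10 = 660; vr = 55·12 = 660. Match? YES.
Both conditions hold? YES.

YES


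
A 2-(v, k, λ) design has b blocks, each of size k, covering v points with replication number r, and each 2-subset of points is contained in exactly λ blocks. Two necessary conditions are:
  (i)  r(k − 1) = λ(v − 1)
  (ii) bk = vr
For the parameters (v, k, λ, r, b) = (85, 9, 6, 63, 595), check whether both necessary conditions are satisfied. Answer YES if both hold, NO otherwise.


Condition (i): r(k − 1) = 63·8 = 504; λ(v − 1) = 6·84 = 504. Match? YES.
Condition (ii): bk = 595·9 = 5355; vr = 85·63 = 5355. Match? YES.
Both conditions hold? YES.

YES


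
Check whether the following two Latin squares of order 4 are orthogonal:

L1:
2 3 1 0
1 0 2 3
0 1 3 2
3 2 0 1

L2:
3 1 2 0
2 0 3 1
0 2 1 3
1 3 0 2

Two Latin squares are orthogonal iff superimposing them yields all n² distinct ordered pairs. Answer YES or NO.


Form the n² = 16 superimposed pairs (L1[i][j], L2[i][j]), row by row (rows and columns indexed from 0):
row 0: (2,3) (3,1) (1,2) (0,0)
row 1: (1,2) (0,0) (2,3) (3,1)
row 2: (0,0) (1,2) (3,1) (2,3)
row 3: (3,1) (2,3) (0,0) (1,2)
Orthogonality requires all 16 pairs distinct.
But the pair (1,2) repeats: cell (0,2) has L1 = 1, L2 = 2, and cell (1,0) has L1 = 1, L2 = 2.
A repeated pair means some other pair never occurs (only 4 distinct pairs out of 16), so the squares are not orthogonal.
Conclusion: NO.

NO


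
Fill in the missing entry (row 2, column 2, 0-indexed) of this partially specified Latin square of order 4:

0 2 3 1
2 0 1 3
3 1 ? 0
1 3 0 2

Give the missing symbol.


Row 2 contains symbols [0, 1, 3] — missing [2].
Column 2 contains symbols [0, 1, 3] — missing [2].
The missing symbol must appear in both missing sets; intersection = [2].
Therefore the hidden value is 2.

Missing value = 2.


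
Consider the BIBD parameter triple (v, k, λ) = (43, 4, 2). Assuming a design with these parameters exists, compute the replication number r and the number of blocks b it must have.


Any 2-(v, k, λ) BIBD satisfies two necessary conditions:
  (i)  Each point sits in r blocks, and counting incidences through any fixed point gives r(k − 1) = λ(v − 1), so r = λ(v − 1)/(k − 1).
  (ii) Total incidences bk = vr, so b = vr/k.
Step 1: r = λ(v − 1)/(k − 1) = 2·(43 − 1)/(4 − 1) = 2·42/3 = 84/3 = 28.
Step 2: b = vr/k = 43·28/4 = 1204/4 = 301.
Check integrality: r = 28 ∈ Z ✓, b = 301 ∈ Z ✓.
(These identities are necessary conditions: they determine r and b for any design with these parameters, but do not by themselves prove that one exists.)

r = 28, b = 301.


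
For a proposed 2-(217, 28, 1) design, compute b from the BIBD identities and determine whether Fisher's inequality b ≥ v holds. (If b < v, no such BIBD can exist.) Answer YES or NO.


b = λv(v − 1)/(k(k − 1)) = 1·217·216/(28·27) = 46872/756 = 62.
Compare with v = 217: b < v, so Fisher's inequality fails.

NO


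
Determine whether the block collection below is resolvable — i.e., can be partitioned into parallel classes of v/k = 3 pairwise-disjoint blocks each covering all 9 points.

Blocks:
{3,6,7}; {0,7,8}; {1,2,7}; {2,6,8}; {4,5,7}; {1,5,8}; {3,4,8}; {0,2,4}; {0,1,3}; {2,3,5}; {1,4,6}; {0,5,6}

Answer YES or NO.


v = 9, block size k = 3, number of blocks = 12.
For resolvability, blocks must partition into parallel classes of size v/k = 3.
Total blocks must therefore be a multiple of 3: 12 = 3·4 + 0 ⇒ divisible ✓.
Greedy packing gives 4 candidate class(es). Each should be a full parallel class (size 3, covers all 9 points).
  Class 1 (3 blocks): {3,6,7}; {1,5,8}; {0,2,4}. Points covered: [0, 1, 2, 3, 4, 5, 6, 7, 8].
  Class 2 (3 blocks): {0,7,8}; {2,3,5}; {1,4,6}. Points covered: [0, 1, 2, 3, 4, 5, 6, 7, 8].
  Class 3 (3 blocks): {1,2,7}; {3,4,8}; {0,5,6}. Points covered: [0, 1, 2, 3, 4, 5, 6, 7, 8].
  Class 4 (3 blocks): {2,6,8}; {4,5,7}; {0,1,3}. Points covered: [0, 1, 2, 3, 4, 5, 6, 7, 8].
All classes full (size 3)? YES. All classes cover every point? YES.
Resolvable? YES.

YES


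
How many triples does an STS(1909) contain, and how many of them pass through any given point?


An STS(v) is a 2-(v, 3, 1) BIBD: block size k = 3, λ = 1.
Replication: r(k − 1) = λ(v − 1) ⇒ r·2 = 1909 − 1 = 1908 ⇒ r = 954.
Block count: bk = vr ⇒ b·3 = 1909·954 = 1821186 ⇒ b = 607062.

r = 954, b = 607062.


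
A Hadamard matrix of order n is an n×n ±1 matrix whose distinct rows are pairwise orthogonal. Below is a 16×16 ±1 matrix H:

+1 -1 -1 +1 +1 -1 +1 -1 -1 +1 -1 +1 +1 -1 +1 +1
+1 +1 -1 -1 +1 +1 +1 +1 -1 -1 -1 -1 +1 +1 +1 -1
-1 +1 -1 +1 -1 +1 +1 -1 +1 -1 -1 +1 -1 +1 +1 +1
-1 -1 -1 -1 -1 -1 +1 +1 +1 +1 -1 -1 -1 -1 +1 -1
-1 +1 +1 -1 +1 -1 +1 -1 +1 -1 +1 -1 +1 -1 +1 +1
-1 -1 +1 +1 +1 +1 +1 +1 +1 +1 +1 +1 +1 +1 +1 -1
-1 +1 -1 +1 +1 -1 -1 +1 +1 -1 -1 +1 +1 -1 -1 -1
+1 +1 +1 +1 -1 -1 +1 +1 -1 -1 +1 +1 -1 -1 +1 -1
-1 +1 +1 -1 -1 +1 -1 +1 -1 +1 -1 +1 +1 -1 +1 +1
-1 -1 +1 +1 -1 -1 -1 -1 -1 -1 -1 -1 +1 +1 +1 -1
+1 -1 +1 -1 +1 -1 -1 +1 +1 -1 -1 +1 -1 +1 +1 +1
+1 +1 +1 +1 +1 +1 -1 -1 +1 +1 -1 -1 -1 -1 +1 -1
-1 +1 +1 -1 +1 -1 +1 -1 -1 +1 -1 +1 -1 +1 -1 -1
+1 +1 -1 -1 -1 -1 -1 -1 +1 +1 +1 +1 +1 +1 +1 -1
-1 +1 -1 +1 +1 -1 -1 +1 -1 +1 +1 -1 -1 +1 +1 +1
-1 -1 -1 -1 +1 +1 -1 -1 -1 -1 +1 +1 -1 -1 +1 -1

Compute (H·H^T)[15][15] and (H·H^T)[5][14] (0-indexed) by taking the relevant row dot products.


Row 5 of H: [-1, -1, 1, 1, 1, 1, 1, 1, 1, 1, 1, 1, 1, 1, 1, -1].
Row 14 of H: [-1, 1, -1, 1, 1, -1, -1, 1, -1, 1, 1, -1, -1, 1, 1, 1].
Row 15 of H: [-1, -1, -1, -1, 1, 1, -1, -1, -1, -1, 1, 1, -1, -1, 1, -1].
(H·H^T)[15][15] = Σ_j H[15][j]·H[15][j] = (-1)² + (-1)² + (-1)² + (-1)² + (1)² + (1)² + (-1)² + (-1)² + (-1)² + (-1)² + (1)² + (1)² + (-1)² + (-1)² + (1)² + (-1)² = 1 + 1 + 1 + 1 + 1 + 1 + 1 + 1 + 1 + 1 + 1 + 1 + 1 + 1 + 1 + 1 = 16.
(H·H^T)[5][14] = Σ_j H[5][j]·H[14][j] = (-1)·(-1) + (-1)·(1) + (1)·(-1) + (1)·(1) + (1)·(1) + (1)·(-1) + (1)·(-1) + (1)·(1) + (1)·(-1) + (1)·(1) + (1)·(1) + (1)·(-1) + (1)·(-1) + (1)·(1) + (1)·(1) + (-1)·(1) = 1 + -1 + -1 + 1 + 1 + -1 + -1 + 1 + -1 + 1 + 1 + -1 + -1 + 1 + 1 + -1 = 0.
So rows 5 and 14 are orthogonal; the diagonal entry equals n = 16.

(15,15) entry = 16; (5,14) entry = 0.


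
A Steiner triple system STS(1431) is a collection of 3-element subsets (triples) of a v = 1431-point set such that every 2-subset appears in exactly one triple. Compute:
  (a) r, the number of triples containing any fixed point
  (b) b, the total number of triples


An STS(v) is a 2-(v, 3, 1) BIBD: block size k = 3, λ = 1.
Replication: r(k − 1) = λ(v − 1) ⇒ r·2 = 1431 − 1 = 1430 ⇒ r = 715.
Block count: b = v(v − 1)/6 = 1431·1430/6 = 2046330/6 = 341055.

r = 715, b = 341055.


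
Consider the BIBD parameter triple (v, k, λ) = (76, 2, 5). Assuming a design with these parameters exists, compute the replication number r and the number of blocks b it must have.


Any 2-(v, k, λ) BIBD satisfies two necessary conditions:
  (i)  Each point sits in r blocks, and counting incidences through any fixed point gives r(k − 1) = λ(v − 1), so r = λ(v − 1)/(k − 1).
  (ii) Total incidences bk = vr, so b = vr/k.
Step 1: r = λ(v − 1)/(k − 1) = 5·(76 − 1)/(2 − 1) = 5·75/1 = 375/1 = 375.
Step 2: b = vr/k = 76·375/2 = 28500/2 = 14250.
Check integrality: r = 375 ∈ Z ✓, b = 14250 ∈ Z ✓.
(These identities are necessary conditions: they determine r and b for any design with these parameters, but do not by themselves prove that one exists.)

r = 375, b = 14250.


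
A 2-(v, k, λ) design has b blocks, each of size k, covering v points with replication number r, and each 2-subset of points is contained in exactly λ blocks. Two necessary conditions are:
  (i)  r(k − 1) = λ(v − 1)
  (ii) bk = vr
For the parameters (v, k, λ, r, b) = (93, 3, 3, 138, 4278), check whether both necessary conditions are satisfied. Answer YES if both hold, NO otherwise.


Condition (i): r(k − 1) = 138·2 = 276; λ(v − 1) = 3·92 = 276. Match? YES.
Condition (ii): bk = 4278·3 = 12834; vr = 93·138 = 12834. Match? YES.
Both conditions hold? YES.

YES


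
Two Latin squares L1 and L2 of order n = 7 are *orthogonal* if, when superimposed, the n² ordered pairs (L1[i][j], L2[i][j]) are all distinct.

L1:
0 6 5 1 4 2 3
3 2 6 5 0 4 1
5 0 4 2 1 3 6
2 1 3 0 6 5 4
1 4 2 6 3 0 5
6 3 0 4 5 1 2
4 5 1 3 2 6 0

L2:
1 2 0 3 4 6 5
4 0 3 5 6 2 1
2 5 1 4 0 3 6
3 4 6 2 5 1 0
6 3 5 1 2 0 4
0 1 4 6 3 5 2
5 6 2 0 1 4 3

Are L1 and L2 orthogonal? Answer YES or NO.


Form the n² = 49 superimposed pairs (L1[i][j], L2[i][j]), row by row (rows and columns indexed from 0):
row 0: (0,1) (6,2) (5,0) (1,3) (4,4) (2,6) (3,5)
row 1: (3,4) (2,0) (6,3) (5,5) (0,6) (4,2) (1,1)
row 2: (5,2) (0,5) (4,1) (2,4) (1,0) (3,3) (6,6)
row 3: (2,3) (1,4) (3,6) (0,2) (6,5) (5,1) (4,0)
row 4: (1,6) (4,3) (2,5) (6,1) (3,2) (0,0) (5,4)
row 5: (6,0) (3,1) (0,4) (4,6) (5,3) (1,5) (2,2)
row 6: (4,5) (5,6) (1,2) (3,0) (2,1) (6,4) (0,3)
Orthogonality requires all 49 pairs distinct.
Check by first coordinate: for each symbol s of L1, list the L2 entries in the n cells where L1 = s; they must all differ.
  L1 = 0: L2 entries (in reading order) 1, 6, 5, 2, 0, 4, 3 — all 7 distinct ✓
  L1 = 1: L2 entries (in reading order) 3, 1, 0, 4, 6, 5, 2 — all 7 distinct ✓
  L1 = 2: L2 entries (in reading order) 6, 0, 4, 3, 5, 2, 1 — all 7 distinct ✓
  L1 = 3: L2 entries (in reading order) 5, 4, 3, 6, 2, 1, 0 — all 7 distinct ✓
  L1 = 4: L2 entries (in reading order) 4, 2, 1, 0, 3, 6, 5 — all 7 distinct ✓
  L1 = 5: L2 entries (in reading order) 0, 5, 2, 1, 4, 3, 6 — all 7 distinct ✓
  L1 = 6: L2 entries (in reading order) 2, 3, 6, 5, 1, 0, 4 — all 7 distinct ✓
Every symbol of L1 meets every symbol of L2 exactly once, so all 49 pairs are distinct (49 of 49).
Conclusion: YES.

YES


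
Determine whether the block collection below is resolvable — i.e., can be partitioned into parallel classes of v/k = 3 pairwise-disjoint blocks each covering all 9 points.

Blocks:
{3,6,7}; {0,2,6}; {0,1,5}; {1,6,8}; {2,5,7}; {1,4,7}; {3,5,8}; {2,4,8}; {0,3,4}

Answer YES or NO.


v = 9, block size k = 3, number of blocks = 9.
For resolvability, blocks must partition into parallel classes of size v/k = 3.
Total blocks must therefore be a multiple of 3: 9 = 3·3 + 0 ⇒ divisible ✓.
Greedy packing gives 3 candidate class(es). Each should be a full parallel class (size 3, covers all 9 points).
  Class 1 (3 blocks): {3,6,7}; {0,1,5}; {2,4,8}. Points covered: [0, 1, 2, 3, 4, 5, 6, 7, 8].
  Class 2 (3 blocks): {0,2,6}; {1,4,7}; {3,5,8}. Points covered: [0, 1, 2, 3, 4, 5, 6, 7, 8].
  Class 3 (3 blocks): {1,6,8}; {2,5,7}; {0,3,4}. Points covered: [0, 1, 2, 3, 4, 5, 6, 7, 8].
All classes full (size 3)? YES. All classes cover every point? YES.
Resolvable? YES.

YES


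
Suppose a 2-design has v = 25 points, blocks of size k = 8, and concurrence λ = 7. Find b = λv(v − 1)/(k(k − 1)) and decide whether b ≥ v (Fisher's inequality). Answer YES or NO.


r = λ(v − 1)/(k − 1) = 7·24/7 = 24.
b = vr/k = 25·24/8 = 75.
Fisher's inequality: b ≥ v ⇔ 75 ≥ 25? YES.

YES


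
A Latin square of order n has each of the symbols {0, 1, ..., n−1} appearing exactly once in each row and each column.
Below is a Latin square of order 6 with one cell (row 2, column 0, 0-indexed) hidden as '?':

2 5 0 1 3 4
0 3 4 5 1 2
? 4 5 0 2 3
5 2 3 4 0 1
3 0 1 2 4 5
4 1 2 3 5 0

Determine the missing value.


Row 2 contains symbols [0, 2, 3, 4, 5] — missing [1].
Column 0 contains symbols [0, 2, 3, 4, 5] — missing [1].
The missing symbol must appear in both missing sets; intersection = [1].
Therefore the hidden value is 1.

Missing value = 1.


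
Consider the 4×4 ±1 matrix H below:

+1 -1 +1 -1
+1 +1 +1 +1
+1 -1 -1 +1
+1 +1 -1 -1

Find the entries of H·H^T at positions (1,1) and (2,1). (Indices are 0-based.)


Row 1 of H: [1, 1, 1, 1].
Row 2 of H: [1, -1, -1, 1].
(H·H^T)[1][1] = Σ_j H[1][j]·H[1][j] = (1)² + (1)² + (1)² + (1)² = 1 + 1 + 1 + 1 = 4.
(H·H^T)[2][1] = Σ_j H[2][j]·H[1][j] = (1)·(1) + (-1)·(1) + (-1)·(1) + (1)·(1) = 1 + -1 + -1 + 1 = 0.
So rows 2 and 1 are orthogonal; the diagonal entry equals n = 4.

(1,1) entry = 4; (2,1) entry = 0.


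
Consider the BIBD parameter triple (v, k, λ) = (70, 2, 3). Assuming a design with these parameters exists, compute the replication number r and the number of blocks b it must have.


Any 2-(v, k, λ) BIBD satisfies two necessary conditions:
  (i)  Each point sits in r blocks, and counting incidences through any fixed point gives r(k − 1) = λ(v − 1), so r = λ(v − 1)/(k − 1).
  (ii) Total incidences bk = vr, so b = vr/k.
Step 1: r = λ(v − 1)/(k − 1) = 3·(70 − 1)/(2 − 1) = 3·69/1 = 207/1 = 207.
Step 2: b = vr/k = 70·207/2 = 14490/2 = 7245.
Check integrality: r = 207 ∈ Z ✓, b = 7245 ∈ Z ✓.
(These identities are necessary conditions: they determine r and b for any design with these parameters, but do not by themselves prove that one exists.)

r = 207, b = 7245.


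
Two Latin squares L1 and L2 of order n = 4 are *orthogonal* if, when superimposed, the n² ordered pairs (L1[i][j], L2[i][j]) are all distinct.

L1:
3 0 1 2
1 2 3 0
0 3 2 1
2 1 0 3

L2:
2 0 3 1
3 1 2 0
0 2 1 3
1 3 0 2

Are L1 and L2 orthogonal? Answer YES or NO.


Form the n² = 16 superimposed pairs (L1[i][j], L2[i][j]), row by row (rows and columns indexed from 0):
row 0: (3,2) (0,0) (1,3) (2,1)
row 1: (1,3) (2,1) (3,2) (0,0)
row 2: (0,0) (3,2) (2,1) (1,3)
row 3: (2,1) (1,3) (0,0) (3,2)
Orthogonality requires all 16 pairs distinct.
But the pair (1,3) repeats: cell (0,2) has L1 = 1, L2 = 3, and cell (1,0) has L1 = 1, L2 = 3.
A repeated pair means some other pair never occurs (only 4 distinct pairs out of 16), so the squares are not orthogonal.
Conclusion: NO.

NO


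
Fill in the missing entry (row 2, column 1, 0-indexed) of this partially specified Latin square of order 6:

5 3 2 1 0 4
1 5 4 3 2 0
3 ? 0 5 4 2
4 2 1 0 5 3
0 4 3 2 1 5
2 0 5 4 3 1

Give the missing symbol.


Row 2 contains symbols [0, 2, 3, 4, 5] — missing [1].
Column 1 contains symbols [0, 2, 3, 4, 5] — missing [1].
The missing symbol must appear in both missing sets; intersection = [1].
Therefore the hidden value is 1.

Missing value = 1.


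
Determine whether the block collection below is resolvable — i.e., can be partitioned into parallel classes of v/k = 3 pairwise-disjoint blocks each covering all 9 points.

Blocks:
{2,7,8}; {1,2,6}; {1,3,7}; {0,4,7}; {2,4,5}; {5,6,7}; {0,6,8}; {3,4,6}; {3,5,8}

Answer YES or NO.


v = 9, block size k = 3, number of blocks = 9.
For resolvability, blocks must partition into parallel classes of size v/k = 3.
Total blocks must therefore be a multiple of 3: 9 = 3·3 + 0 ⇒ divisible ✓.
Consider block {2,7,8}. The only other block(s) in the collection disjoint from it are {3,4,6} — just 1 block(s). Any parallel class containing {2,7,8} would need 2 other blocks each disjoint from it, so no parallel class of size 3 can contain {2,7,8}.
Since every block must belong to some parallel class in a resolution, the collection cannot be partitioned into parallel classes.
Resolvable? NO.

NO


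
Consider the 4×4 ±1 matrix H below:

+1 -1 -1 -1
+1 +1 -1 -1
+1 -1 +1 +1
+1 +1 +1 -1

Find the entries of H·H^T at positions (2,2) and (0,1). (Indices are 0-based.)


Row 0 of H: [1, -1, -1, -1].
Row 1 of H: [1, 1, -1, -1].
Row 2 of H: [1, -1, 1, 1].
(H·H^T)[2][2] = Σ_j H[2][j]·H[2][j] = (1)² + (-1)² + (1)² + (1)² = 1 + 1 + 1 + 1 = 4.
(H·H^T)[0][1] = Σ_j H[0][j]·H[1][j] = (1)·(1) + (-1)·(1) + (-1)·(-1) + (-1)·(-1) = 1 + -1 + 1 + 1 = 2.
Rows 0 and 1 are not orthogonal (dot product = 2 ≠ 0), so H is not a Hadamard matrix.

(2,2) entry = 4; (0,1) entry = 2.


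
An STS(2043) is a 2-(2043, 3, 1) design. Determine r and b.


An STS(v) is a 2-(v, 3, 1) BIBD: block size k = 3, λ = 1.
Replication: r(k − 1) = λ(v − 1) ⇒ r·2 = 2043 − 1 = 2042 ⇒ r = 1021.
Block count: bk = vr ⇒ b·3 = 2043·1021 = 2085903 ⇒ b = 695301.

r = 1021, b = 695301.


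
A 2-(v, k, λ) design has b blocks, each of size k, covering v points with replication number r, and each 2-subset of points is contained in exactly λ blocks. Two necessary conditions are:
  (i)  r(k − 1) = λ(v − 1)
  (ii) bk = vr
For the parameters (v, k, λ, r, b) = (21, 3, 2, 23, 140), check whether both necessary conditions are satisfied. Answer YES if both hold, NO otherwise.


Condition (i): r(k − 1) = 23·2 = 46; λ(v − 1) = 2·20 = 40. Match? NO.
Condition (ii): bk = 140·3 = 420; vr = 21·23 = 483. Match? NO.
Both conditions hold? NO.

NO


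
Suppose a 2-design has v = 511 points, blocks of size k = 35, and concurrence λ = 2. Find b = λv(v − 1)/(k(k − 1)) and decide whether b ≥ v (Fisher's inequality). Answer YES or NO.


b = λv(v − 1)/(k(k − 1)) = 2·511·510/(35·34) = 521220/1190 = 438.
Compare with v = 511: b < v, so Fisher's inequality fails.

NO


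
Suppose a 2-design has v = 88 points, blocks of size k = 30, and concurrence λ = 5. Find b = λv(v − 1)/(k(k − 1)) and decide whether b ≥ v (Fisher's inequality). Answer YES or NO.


b = λv(v − 1)/(k(k − 1)) = 5·88·87/(30·29) = 38280/870 = 44.
Compare with v = 88: b < v, so Fisher's inequality fails.

NO


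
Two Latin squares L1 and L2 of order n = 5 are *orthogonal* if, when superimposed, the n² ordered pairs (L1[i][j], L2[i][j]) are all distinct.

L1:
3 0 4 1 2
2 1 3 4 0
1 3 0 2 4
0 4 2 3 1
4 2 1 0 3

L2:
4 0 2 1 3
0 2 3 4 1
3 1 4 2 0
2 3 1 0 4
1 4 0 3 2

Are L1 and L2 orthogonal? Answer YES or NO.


Form the n² = 25 superimposed pairs (L1[i][j], L2[i][j]), row by row (rows and columns indexed from 0):
row 0: (3,4) (0,0) (4,2) (1,1) (2,3)
row 1: (2,0) (1,2) (3,3) (4,4) (0,1)
row 2: (1,3) (3,1) (0,4) (2,2) (4,0)
row 3: (0,2) (4,3) (2,1) (3,0) (1,4)
row 4: (4,1) (2,4) (1,0) (0,3) (3,2)
Orthogonality requires all 25 pairs distinct.
Check by first coordinate: for each symbol s of L1, list the L2 entries in the n cells where L1 = s; they must all differ.
  L1 = 0: L2 entries (in reading order) 0, 1, 4, 2, 3 — all 5 distinct ✓
  L1 = 1: L2 entries (in reading order) 1, 2, 3, 4, 0 — all 5 distinct ✓
  L1 = 2: L2 entries (in reading order) 3, 0, 2, 1, 4 — all 5 distinct ✓
  L1 = 3: L2 entries (in reading order) 4, 3, 1, 0, 2 — all 5 distinct ✓
  L1 = 4: L2 entries (in reading order) 2, 4, 0, 3, 1 — all 5 distinct ✓
Every symbol of L1 meets every symbol of L2 exactly once, so all 25 pairs are distinct (25 of 25).
Conclusion: YES.

YES


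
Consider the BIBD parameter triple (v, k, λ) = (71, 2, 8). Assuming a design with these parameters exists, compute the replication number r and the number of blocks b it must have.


Any 2-(v, k, λ) BIBD satisfies two necessary conditions:
  (i)  Each point sits in r blocks, and counting incidences through any fixed point gives r(k − 1) = λ(v − 1), so r = λ(v − 1)/(k − 1).
  (ii) Total incidences bk = vr, so b = vr/k.
Step 1: r = λ(v − 1)/(k − 1) = 8·(71 − 1)/(2 − 1) = 8·70/1 = 560/1 = 560.
Step 2: b = vr/k = 71·560/2 = 39760/2 = 19880.
Check integrality: r = 560 ∈ Z ✓, b = 19880 ∈ Z ✓.
(These identities are necessary conditions: they determine r and b for any design with these parameters, but do not by themselves prove that one exists.)

r = 560, b = 19880.


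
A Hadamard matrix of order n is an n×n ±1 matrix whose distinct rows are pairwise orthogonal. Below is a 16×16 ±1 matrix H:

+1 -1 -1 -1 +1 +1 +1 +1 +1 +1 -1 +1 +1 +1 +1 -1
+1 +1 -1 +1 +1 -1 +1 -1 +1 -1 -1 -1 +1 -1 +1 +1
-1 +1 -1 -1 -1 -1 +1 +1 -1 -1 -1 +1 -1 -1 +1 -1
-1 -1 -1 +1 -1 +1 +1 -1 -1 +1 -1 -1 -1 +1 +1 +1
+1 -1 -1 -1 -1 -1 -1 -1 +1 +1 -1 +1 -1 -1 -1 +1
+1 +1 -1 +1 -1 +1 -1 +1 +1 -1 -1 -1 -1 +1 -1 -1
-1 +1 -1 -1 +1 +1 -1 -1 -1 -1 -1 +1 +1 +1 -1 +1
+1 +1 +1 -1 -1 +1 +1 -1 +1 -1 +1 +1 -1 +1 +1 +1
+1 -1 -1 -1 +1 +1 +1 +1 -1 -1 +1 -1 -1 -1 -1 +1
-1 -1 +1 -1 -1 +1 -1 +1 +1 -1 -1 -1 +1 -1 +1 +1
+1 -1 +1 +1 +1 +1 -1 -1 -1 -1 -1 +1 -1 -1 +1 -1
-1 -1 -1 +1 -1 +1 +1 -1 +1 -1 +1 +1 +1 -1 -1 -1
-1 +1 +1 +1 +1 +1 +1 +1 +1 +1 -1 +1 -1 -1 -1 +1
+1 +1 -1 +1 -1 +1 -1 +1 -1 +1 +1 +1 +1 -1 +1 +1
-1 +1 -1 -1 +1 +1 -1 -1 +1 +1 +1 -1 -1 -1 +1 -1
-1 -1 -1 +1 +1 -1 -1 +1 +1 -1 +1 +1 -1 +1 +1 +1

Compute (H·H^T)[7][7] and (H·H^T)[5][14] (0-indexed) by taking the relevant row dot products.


Row 5 of H: [1, 1, -1, 1, -1, 1, -1, 1, 1, -1, -1, -1, -1, 1, -1, -1].
Row 7 of H: [1, 1, 1, -1, -1, 1, 1, -1, 1, -1, 1, 1, -1, 1, 1, 1].
Row 14 of H: [-1, 1, -1, -1, 1, 1, -1, -1, 1, 1, 1, -1, -1, -1, 1, -1].
(H·H^T)[7][7] = Σ_j H[7][j]·H[7][j] = (1)² + (1)² + (1)² + (-1)² + (-1)² + (1)² + (1)² + (-1)² + (1)² + (-1)² + (1)² + (1)² + (-1)² + (1)² + (1)² + (1)² = 1 + 1 + 1 + 1 + 1 + 1 + 1 + 1 + 1 + 1 + 1 + 1 + 1 + 1 + 1 + 1 = 16.
(H·H^T)[5][14] = Σ_j H[5][j]·H[14][j] = (1)·(-1) + (1)·(1) + (-1)·(-1) + (1)·(-1) + (-1)·(1) + (1)·(1) + (-1)·(-1) + (1)·(-1) + (1)·(1) + (-1)·(1) + (-1)·(1) + (-1)·(-1) + (-1)·(-1) + (1)·(-1) + (-1)·(1) + (-1)·(-1) = -1 + 1 + 1 + -1 + -1 + 1 + 1 + -1 + 1 + -1 + -1 + 1 + 1 + -1 + -1 + 1 = 0.
So rows 5 and 14 are orthogonal; the diagonal entry equals n = 16.

(7,7) entry = 16; (5,14) entry = 0.


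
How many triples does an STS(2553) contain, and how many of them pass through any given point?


An STS(v) is a 2-(v, 3, 1) BIBD: block size k = 3, λ = 1.
Replication: r(k − 1) = λ(v − 1) ⇒ r·2 = 2553 − 1 = 2552 ⇒ r = 1276.
Block count: b = v(v − 1)/6 = 2553·2552/6 = 6515256/6 = 1085876.
(Check via bk = vr: 1085876·3 = 3257628 = 2553·1276 = 3257628 ✓.)

r = 1276, b = 1085876.


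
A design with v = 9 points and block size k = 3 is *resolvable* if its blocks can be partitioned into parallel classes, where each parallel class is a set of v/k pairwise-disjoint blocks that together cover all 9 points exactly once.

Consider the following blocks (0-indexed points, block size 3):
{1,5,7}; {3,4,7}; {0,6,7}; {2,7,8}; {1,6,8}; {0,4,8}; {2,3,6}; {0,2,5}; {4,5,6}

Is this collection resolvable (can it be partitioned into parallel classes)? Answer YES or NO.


v = 9, block size k = 3, number of blocks = 9.
For resolvability, blocks must partition into parallel classes of size v/k = 3.
Total blocks must therefore be a multiple of 3: 9 = 3·3 + 0 ⇒ divisible ✓.
Consider block {0,6,7}. It intersects every other block in the collection, so no parallel class of size 3 can contain it.
Since every block must belong to some parallel class in a resolution, the collection cannot be partitioned into parallel classes.
Resolvable? NO.

NO


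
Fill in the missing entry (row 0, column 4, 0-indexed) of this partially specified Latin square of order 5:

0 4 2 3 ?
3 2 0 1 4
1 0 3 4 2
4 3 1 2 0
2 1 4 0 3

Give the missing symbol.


Row 0 contains symbols [0, 2, 3, 4] — missing [1].
Column 4 contains symbols [0, 2, 3, 4] — missing [1].
The missing symbol must appear in both missing sets; intersection = [1].
Therefore the hidden value is 1.

Missing value = 1.


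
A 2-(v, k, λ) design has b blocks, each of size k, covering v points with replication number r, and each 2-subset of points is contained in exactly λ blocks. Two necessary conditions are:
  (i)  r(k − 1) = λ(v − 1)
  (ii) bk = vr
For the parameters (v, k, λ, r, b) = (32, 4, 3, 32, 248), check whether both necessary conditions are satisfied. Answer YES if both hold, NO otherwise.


Condition (i): r(k − 1) = 32·3 = 96; λ(v − 1) = 3·31 = 93. Match? NO.
Condition (ii): bk = 248·4 = 992; vr = 32·32 = 1024. Match? NO.
Both conditions hold? NO.

NO


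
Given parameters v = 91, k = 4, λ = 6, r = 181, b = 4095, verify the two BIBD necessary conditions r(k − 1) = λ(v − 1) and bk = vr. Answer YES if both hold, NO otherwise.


Condition (i): r(k − 1) = 181·3 = 543; λ(v − 1) = 6·90 = 540. Match? NO.
Condition (ii): bk = 4095·4 = 16380; vr = 91·181 = 16471. Match? NO.
Both conditions hold? NO.

NO


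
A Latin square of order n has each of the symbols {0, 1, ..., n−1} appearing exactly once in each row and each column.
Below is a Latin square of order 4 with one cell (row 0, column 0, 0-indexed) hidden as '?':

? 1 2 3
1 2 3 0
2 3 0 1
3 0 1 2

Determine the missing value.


Row 0 contains symbols [1, 2, 3] — missing [0].
Column 0 contains symbols [1, 2, 3] — missing [0].
The missing symbol must appear in both missing sets; intersection = [0].
Therefore the hidden value is 0.

Missing value = 0.


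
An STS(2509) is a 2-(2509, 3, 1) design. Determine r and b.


An STS(v) is a 2-(v, 3, 1) BIBD: block size k = 3, λ = 1.
Replication: r(k − 1) = λ(v − 1) ⇒ r·2 = 2509 − 1 = 2508 ⇒ r = 1254.
Block count: bk = vr ⇒ b·3 = 2509·1254 = 3146286 ⇒ b = 1048762.
(Check via b = v(v − 1)/6 = 2509·2508/6 = 6292572/6 = 1048762.)

r = 1254, b = 1048762.


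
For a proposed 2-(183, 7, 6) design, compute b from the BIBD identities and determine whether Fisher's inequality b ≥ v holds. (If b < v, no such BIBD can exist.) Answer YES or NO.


r = λ(v − 1)/(k − 1) = 6·182/6 = 182.
b = vr/k = 183·182/7 = 4758.
Fisher's inequality: b ≥ v ⇔ 4758 ≥ 183? YES.

YES


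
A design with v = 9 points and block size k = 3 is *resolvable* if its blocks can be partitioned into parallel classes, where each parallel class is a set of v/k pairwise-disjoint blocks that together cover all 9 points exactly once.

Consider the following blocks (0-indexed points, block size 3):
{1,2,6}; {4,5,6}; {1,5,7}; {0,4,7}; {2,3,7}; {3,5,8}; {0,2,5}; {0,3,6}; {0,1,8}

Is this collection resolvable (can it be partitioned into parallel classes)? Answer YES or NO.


v = 9, block size k = 3, number of blocks = 9.
For resolvability, blocks must partition into parallel classes of size v/k = 3.
Total blocks must therefore be a multiple of 3: 9 = 3·3 + 0 ⇒ divisible ✓.
Consider block {1,5,7}. The only other block(s) in the collection disjoint from it are {0,3,6} — just 1 block(s). Any parallel class containing {1,5,7} would need 2 other blocks each disjoint from it, so no parallel class of size 3 can contain {1,5,7}.
Since every block must belong to some parallel class in a resolution, the collection cannot be partitioned into parallel classes.
Resolvable? NO.

NO


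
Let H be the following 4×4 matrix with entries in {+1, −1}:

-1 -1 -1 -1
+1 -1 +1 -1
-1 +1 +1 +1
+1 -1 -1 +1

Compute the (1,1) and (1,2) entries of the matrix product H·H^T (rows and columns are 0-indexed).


Row 1 of H: [1, -1, 1, -1].
Row 2 of H: [-1, 1, 1, 1].
(H·H^T)[1][1] = Σ_j H[1][j]·H[1][j] = (1)² + (-1)² + (1)² + (-1)² = 1 + 1 + 1 + 1 = 4.
(H·H^T)[1][2] = Σ_j H[1][j]·H[2][j] = (1)·(-1) + (-1)·(1) + (1)·(1) + (-1)·(1) = -1 + -1 + 1 + -1 = -2.
Rows 1 and 2 are not orthogonal (dot product = -2 ≠ 0), so H is not a Hadamard matrix.

(1,1) entry = 4; (1,2) entry = -2.


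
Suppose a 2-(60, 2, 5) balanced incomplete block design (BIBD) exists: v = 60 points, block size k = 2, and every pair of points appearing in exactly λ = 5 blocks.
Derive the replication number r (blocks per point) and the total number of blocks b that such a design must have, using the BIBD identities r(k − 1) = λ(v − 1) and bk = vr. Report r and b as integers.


Any 2-(v, k, λ) BIBD satisfies two necessary conditions:
  (i)  Each point sits in r blocks, and counting incidences through any fixed point gives r(k − 1) = λ(v − 1), so r = λ(v − 1)/(k − 1).
  (ii) Total incidences bk = vr, so b = vr/k.
Step 1: r = λ(v − 1)/(k − 1) = 5·(60 − 1)/(2 − 1) = 5·59/1 = 295/1 = 295.
Step 2: b = vr/k = 60·295/2 = 17700/2 = 8850.
Check integrality: r = 295 ∈ Z ✓, b = 8850 ∈ Z ✓.
(These identities are necessary conditions: they determine r and b for any design with these parameters, but do not by themselves prove that one exists.)

r = 295, b = 8850.


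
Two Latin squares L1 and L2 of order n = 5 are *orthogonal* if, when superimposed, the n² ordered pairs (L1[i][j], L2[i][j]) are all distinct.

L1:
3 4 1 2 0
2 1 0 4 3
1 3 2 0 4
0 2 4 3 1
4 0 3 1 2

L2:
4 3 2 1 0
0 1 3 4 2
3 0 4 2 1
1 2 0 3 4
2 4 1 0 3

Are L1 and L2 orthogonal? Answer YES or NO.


Form the n² = 25 superimposed pairs (L1[i][j], L2[i][j]), row by row (rows and columns indexed from 0):
row 0: (3,4) (4,3) (1,2) (2,1) (0,0)
row 1: (2,0) (1,1) (0,3) (4,4) (3,2)
row 2: (1,3) (3,0) (2,4) (0,2) (4,1)
row 3: (0,1) (2,2) (4,0) (3,3) (1,4)
row 4: (4,2) (0,4) (3,1) (1,0) (2,3)
Orthogonality requires all 25 pairs distinct.
Check by first coordinate: for each symbol s of L1, list the L2 entries in the n cells where L1 = s; they must all differ.
  L1 = 0: L2 entries (in reading order) 0, 3, 2, 1, 4 — all 5 distinct ✓
  L1 = 1: L2 entries (in reading order) 2, 1, 3, 4, 0 — all 5 distinct ✓
  L1 = 2: L2 entries (in reading order) 1, 0, 4, 2, 3 — all 5 distinct ✓
  L1 = 3: L2 entries (in reading order) 4, 2, 0, 3, 1 — all 5 distinct ✓
  L1 = 4: L2 entries (in reading order) 3, 4, 1, 0, 2 — all 5 distinct ✓
Every symbol of L1 meets every symbol of L2 exactly once, so all 25 pairs are distinct (25 of 25).
Conclusion: YES.

YES


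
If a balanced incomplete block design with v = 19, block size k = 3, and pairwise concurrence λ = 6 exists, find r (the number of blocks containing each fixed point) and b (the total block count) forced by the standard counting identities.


Any 2-(v, k, λ) BIBD satisfies two necessary conditions:
  (i)  Each point sits in r blocks, and counting incidences through any fixed point gives r(k − 1) = λ(v − 1), so r = λ(v − 1)/(k − 1).
  (ii) Total incidences bk = vr, so b = vr/k.
Step 1: r = λ(v − 1)/(k − 1) = 6·(19 − 1)/(3 − 1) = 6·18/2 = 108/2 = 54.
Step 2: b = vr/k = 19·54/3 = 1026/3 = 342.
Check integrality: r = 54 ∈ Z ✓, b = 342 ∈ Z ✓.
(These identities are necessary conditions: they determine r and b for any design with these parameters, but do not by themselves prove that one exists.)

r = 54, b = 342.


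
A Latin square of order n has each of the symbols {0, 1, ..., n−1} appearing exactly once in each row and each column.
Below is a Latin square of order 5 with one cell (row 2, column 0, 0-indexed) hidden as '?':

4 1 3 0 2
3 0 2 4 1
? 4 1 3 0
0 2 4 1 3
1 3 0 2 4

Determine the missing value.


Row 2 contains symbols [0, 1, 3, 4] — missing [2].
Column 0 contains symbols [0, 1, 3, 4] — missing [2].
The missing symbol must appear in both missing sets; intersection = [2].
Therefore the hidden value is 2.

Missing value = 2.


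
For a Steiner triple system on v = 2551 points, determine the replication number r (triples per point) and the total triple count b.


An STS(v) is a 2-(v, 3, 1) BIBD: block size k = 3, λ = 1.
Replication: r(k − 1) = λ(v − 1) ⇒ r·2 = 2551 − 1 = 2550 ⇒ r = 1275.
Block count: b = v(v − 1)/6 = 2551·2550/6 = 6505050/6 = 1084175.

r = 1275, b = 1084175.


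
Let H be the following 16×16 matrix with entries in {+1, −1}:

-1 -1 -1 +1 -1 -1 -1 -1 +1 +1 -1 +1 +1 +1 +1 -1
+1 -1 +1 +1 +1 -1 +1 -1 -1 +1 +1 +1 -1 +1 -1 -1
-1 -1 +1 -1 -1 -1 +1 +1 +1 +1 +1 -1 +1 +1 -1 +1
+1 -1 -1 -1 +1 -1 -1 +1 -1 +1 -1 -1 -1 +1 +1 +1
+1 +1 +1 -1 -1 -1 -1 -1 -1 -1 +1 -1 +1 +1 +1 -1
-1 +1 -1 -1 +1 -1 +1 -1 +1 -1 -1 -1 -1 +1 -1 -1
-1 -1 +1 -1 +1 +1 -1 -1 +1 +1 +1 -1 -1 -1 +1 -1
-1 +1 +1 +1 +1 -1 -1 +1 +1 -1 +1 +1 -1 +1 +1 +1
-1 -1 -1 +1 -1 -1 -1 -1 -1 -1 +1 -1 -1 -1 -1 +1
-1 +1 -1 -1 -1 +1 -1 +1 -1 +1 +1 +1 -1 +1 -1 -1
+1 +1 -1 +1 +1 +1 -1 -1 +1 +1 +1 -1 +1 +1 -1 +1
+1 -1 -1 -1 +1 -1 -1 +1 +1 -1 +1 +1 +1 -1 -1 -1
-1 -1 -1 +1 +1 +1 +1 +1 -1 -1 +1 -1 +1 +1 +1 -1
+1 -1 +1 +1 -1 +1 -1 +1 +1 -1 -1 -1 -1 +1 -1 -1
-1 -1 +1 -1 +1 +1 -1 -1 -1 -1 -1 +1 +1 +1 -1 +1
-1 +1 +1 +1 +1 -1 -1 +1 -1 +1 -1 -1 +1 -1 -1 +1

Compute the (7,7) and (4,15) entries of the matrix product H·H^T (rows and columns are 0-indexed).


Row 4 of H: [1, 1, 1, -1, -1, -1, -1, -1, -1, -1, 1, -1, 1, 1, 1, -1].
Row 7 of H: [-1, 1, 1, 1, 1, -1, -1, 1, 1, -1, 1, 1, -1, 1, 1, 1].
Row 15 of H: [-1, 1, 1, 1, 1, -1, -1, 1, -1, 1, -1, -1, 1, -1, -1, 1].
(H·H^T)[7][7] = Σ_j H[7][j]·H[7][j] = (-1)² + (1)² + (1)² + (1)² + (1)² + (-1)² + (-1)² + (1)² + (1)² + (-1)² + (1)² + (1)² + (-1)² + (1)² + (1)² + (1)² = 1 + 1 + 1 + 1 + 1 + 1 + 1 + 1 + 1 + 1 + 1 + 1 + 1 + 1 + 1 + 1 = 16.
(H·H^T)[4][15] = Σ_j H[4][j]·H[15][j] = (1)·(-1) + (1)·(1) + (1)·(1) + (-1)·(1) + (-1)·(1) + (-1)·(-1) + (-1)·(-1) + (-1)·(1) + (-1)·(-1) + (-1)·(1) + (1)·(-1) + (-1)·(-1) + (1)·(1) + (1)·(-1) + (1)·(-1) + (-1)·(1) = -1 + 1 + 1 + -1 + -1 + 1 + 1 + -1 + 1 + -1 + -1 + 1 + 1 + -1 + -1 + -1 = -2.
Rows 4 and 15 are not orthogonal (dot product = -2 ≠ 0), so H is not a Hadamard matrix.

(7,7) entry = 16; (4,15) entry = -2.
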